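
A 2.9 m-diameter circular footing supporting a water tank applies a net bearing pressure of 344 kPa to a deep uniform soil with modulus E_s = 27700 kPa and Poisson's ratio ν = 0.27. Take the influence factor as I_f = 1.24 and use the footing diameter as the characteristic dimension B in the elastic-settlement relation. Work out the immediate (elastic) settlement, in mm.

S_e ≈ 41.4 mm

Immediate (elastic) settlement: S_e = q·B·(1−ν²)/E_s · I_f.
S_e = 344 × 2.9 × (1 − 0.27²) / 27700 × 1.24
    = 344 × 2.9 × 0.9271 / 27700 × 1.24
    = 0.0414 m = 41.4 mm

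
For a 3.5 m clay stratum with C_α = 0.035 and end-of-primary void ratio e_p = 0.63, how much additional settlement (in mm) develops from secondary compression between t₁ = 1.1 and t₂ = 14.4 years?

Secondary compression: S_s = C_α·H/(1+e_p)·log₁₀(t₂/t₁)
S_s = 0.035×3.5/(1+0.63)×log₁₀(14.4/1.1)
    = 0.07515 × 1.117 = 0.08394 m

S_s ≈ 83.9 mm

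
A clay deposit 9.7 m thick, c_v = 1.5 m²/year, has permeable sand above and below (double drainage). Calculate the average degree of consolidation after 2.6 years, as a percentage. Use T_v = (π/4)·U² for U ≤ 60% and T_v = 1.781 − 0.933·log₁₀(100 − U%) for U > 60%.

U ≈ 45.9 %

Drainage path length: H_d = H/2 = 4.85 m (double drainage).
T_v = c_v·t/H_d² = 1.5×2.6/4.85² = 0.1658.
T_v = 0.1658 corresponds to the U ≤ 60% branch:
U = √(4T_v/π) = 0.4595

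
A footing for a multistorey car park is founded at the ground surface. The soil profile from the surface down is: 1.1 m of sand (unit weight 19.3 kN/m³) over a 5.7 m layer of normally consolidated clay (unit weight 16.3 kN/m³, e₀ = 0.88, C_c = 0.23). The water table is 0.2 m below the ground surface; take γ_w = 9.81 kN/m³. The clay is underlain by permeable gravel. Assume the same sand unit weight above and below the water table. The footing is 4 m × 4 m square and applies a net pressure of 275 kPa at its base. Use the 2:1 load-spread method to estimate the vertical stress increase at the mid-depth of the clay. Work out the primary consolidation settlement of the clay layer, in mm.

S_c ≈ 357 mm

Mid-depth of clay below the ground surface: z = 1.1 + 5.7/2 = 3.95 m.
Total vertical stress at mid-clay: σ_v = 19.3×1.1 + 16.3×2.85 = 67.685 kPa.
Pore pressure: u = 9.81×(3.95 − 0.2) = 36.788 kPa.
Initial effective stress: σ'_0 = σ_v − u = 67.685 − 36.788 = 30.897 kPa.
Stress increase at mid-clay by the 2:1 spreading method:
Δσ = qBL/((B+z)(L+z)) = 275×4×4/((4+3.95)(4+3.95)) = 69.617 kPa
Final effective stress: σ'_f = σ'_0 + Δσ = 30.897 + 69.617 = 100.51 kPa.
Normally consolidated clay, so the full stress increment lies on the virgin compression line:
S_c = C_c·H/(1+e₀)·log₁₀(σ'_f/σ'_0) = 0.23×5.7/(1+0.88)×log₁₀(100.51/30.897)
    = 0.69734 × 0.51229 = 0.3572 m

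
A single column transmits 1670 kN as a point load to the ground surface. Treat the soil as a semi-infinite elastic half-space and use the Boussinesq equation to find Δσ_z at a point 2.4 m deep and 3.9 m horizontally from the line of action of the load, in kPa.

Boussinesq vertical stress below a point load on an elastic half-space:
Δσ_z = 3P/(2πz²) · [1 + (r/z)²]^(−5/2)
r/z = 3.9/2.4 = 1.625; [1+(r/z)²]^(−5/2) = 0.039542.
Δσ_z = 3×1670/(2π×2.4²) × 0.039542 = 138.43 × 0.039542 = 5.474 kPa

Δσ_z ≈ 5.47 kPa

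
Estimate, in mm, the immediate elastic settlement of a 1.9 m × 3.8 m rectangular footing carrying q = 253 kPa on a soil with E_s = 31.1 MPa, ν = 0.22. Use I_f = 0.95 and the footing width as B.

Immediate (elastic) settlement: S_e = q·B·(1−ν²)/E_s · I_f.
E_s = 31.1 MPa = 31100 kPa.
S_e = 253 × 1.9 × (1 − 0.22²) / 31100 × 0.95
    = 253 × 1.9 × 0.9516 / 31100 × 0.95
    = 0.01397 m = 13.97 mm

S_e ≈ 14 mm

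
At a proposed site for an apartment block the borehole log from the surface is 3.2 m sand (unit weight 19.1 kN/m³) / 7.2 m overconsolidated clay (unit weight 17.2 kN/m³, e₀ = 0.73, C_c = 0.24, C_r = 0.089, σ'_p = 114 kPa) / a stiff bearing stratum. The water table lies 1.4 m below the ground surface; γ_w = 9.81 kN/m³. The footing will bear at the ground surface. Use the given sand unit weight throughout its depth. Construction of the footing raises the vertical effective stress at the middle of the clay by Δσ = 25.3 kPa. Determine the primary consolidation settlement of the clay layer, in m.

S_c ≈ 0.0496 m

Mid-depth of clay below the ground surface: z = 3.2 + 7.2/2 = 6.8 m.
Total vertical stress at mid-clay: σ_v = 19.1×3.2 + 17.2×3.6 = 123.04 kPa.
Pore pressure: u = 9.81×(6.8 − 1.4) = 52.974 kPa.
Initial effective stress: σ'_0 = σ_v − u = 123.04 − 52.974 = 70.066 kPa.
Final effective stress: σ'_f = 70.066 + 25.3 = 95.366 kPa.
σ'_f = 95.366 ≤ σ'_p = 114 kPa, so the clay remains overconsolidated and only the recompression index applies:
S_c = C_r·H/(1+e₀)·log₁₀(σ'_f/σ'_0) = 0.089×7.2/1.73×log₁₀(95.366/70.066)
    = 0.3704 × 0.13389 = 0.04959 m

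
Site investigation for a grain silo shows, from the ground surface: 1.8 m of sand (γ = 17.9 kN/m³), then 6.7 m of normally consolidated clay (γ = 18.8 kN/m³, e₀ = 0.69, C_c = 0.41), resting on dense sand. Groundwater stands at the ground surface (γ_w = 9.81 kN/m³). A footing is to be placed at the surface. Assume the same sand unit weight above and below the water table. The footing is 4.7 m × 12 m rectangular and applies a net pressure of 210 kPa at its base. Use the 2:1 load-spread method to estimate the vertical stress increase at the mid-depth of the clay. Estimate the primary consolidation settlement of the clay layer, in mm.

Mid-depth of clay below the ground surface: z = 1.8 + 6.7/2 = 5.15 m.
Total vertical stress at mid-clay: σ_v = 17.9×1.8 + 18.8×3.35 = 95.2 kPa.
Pore pressure: u = 9.81×(5.15 − 0) = 50.522 kPa.
Initial effective stress: σ'_0 = σ_v − u = 95.2 − 50.522 = 44.678 kPa.
Stress increase at mid-clay by the 2:1 spreading method:
Δσ = qBL/((B+z)(L+z)) = 210×4.7×12/((4.7+5.15)(12+5.15)) = 70.113 kPa
Final effective stress: σ'_f = σ'_0 + Δσ = 44.678 + 70.113 = 114.79 kPa.
Normally consolidated clay, so the full stress increment lies on the virgin compression line:
S_c = C_c·H/(1+e₀)·log₁₀(σ'_f/σ'_0) = 0.41×6.7/(1+0.69)×log₁₀(114.79/44.678)
    = 1.6254 × 0.40981 = 0.6661 m

S_c ≈ 666 mm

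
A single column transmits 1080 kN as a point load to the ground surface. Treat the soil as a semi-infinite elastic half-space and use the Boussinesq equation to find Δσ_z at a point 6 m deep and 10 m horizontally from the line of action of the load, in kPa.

Boussinesq vertical stress below a point load on an elastic half-space:
Δσ_z = 3P/(2πz²) · [1 + (r/z)²]^(−5/2)
r/z = 10/6 = 1.6667; [1+(r/z)²]^(−5/2) = 0.03605.
Δσ_z = 3×1080/(2π×6²) × 0.03605 = 14.324 × 0.03605 = 0.5164 kPa

Δσ_z ≈ 0.516 kPa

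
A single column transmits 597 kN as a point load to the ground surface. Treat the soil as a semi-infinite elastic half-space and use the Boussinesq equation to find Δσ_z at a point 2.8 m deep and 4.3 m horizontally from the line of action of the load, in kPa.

Boussinesq vertical stress below a point load on an elastic half-space:
Δσ_z = 3P/(2πz²) · [1 + (r/z)²]^(−5/2)
r/z = 4.3/2.8 = 1.5357; [1+(r/z)²]^(−5/2) = 0.04838.
Δσ_z = 3×597/(2π×2.8²) × 0.04838 = 36.358 × 0.04838 = 1.759 kPa

Δσ_z ≈ 1.76 kPa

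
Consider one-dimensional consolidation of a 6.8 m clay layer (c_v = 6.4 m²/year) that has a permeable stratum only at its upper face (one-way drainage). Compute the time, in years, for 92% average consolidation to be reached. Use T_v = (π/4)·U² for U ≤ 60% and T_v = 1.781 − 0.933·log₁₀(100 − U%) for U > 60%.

Drainage path length: H_d = H = 6.8 m (single drainage).
U > 60%: T_v = 1.781 − 0.933·log₁₀(100 − 92) = 0.93842.
t = T_v·H_d²/c_v = 0.93842×6.8²/6.4 = 6.78 years.

t ≈ 6.78 years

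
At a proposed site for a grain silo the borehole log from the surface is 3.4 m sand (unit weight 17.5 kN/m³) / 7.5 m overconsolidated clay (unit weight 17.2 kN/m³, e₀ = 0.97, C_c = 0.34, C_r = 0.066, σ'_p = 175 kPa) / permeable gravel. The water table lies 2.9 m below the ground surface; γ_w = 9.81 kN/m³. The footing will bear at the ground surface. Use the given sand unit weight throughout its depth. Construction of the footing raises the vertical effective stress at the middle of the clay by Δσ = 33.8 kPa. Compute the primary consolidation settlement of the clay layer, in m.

Mid-depth of clay below the ground surface: z = 3.4 + 7.5/2 = 7.15 m.
Total vertical stress at mid-clay: σ_v = 17.5×3.4 + 17.2×3.75 = 124 kPa.
Pore pressure: u = 9.81×(7.15 − 2.9) = 41.693 kPa.
Initial effective stress: σ'_0 = σ_v − u = 124 − 41.693 = 82.307 kPa.
Final effective stress: σ'_f = 82.307 + 33.8 = 116.11 kPa.
σ'_f = 116.11 ≤ σ'_p = 175 kPa, so the clay remains overconsolidated and only the recompression index applies:
S_c = C_r·H/(1+e₀)·log₁₀(σ'_f/σ'_0) = 0.066×7.5/1.97×log₁₀(116.11/82.307)
    = 0.25127 × 0.14943 = 0.03755 m

S_c ≈ 0.0375 m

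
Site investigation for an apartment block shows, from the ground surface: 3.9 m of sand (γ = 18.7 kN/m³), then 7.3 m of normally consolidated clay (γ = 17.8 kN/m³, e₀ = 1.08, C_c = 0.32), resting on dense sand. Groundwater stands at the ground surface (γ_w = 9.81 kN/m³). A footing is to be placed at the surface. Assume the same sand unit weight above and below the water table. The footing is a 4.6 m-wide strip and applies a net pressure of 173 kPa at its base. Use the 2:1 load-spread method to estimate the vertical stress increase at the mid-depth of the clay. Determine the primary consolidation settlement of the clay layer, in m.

S_c ≈ 0.344 m

Mid-depth of clay below the ground surface: z = 3.9 + 7.3/2 = 7.55 m.
Total vertical stress at mid-clay: σ_v = 18.7×3.9 + 17.8×3.65 = 137.9 kPa.
Pore pressure: u = 9.81×(7.55 − 0) = 74.066 kPa.
Initial effective stress: σ'_0 = σ_v − u = 137.9 − 74.066 = 63.834 kPa.
Stress increase at mid-clay by the 2:1 spreading method:
Δσ = qB/(B+z) = 173×4.6/(4.6+7.55) = 65.498 kPa
Final effective stress: σ'_f = σ'_0 + Δσ = 63.834 + 65.498 = 129.33 kPa.
Normally consolidated clay, so the full stress increment lies on the virgin compression line:
S_c = C_c·H/(1+e₀)·log₁₀(σ'_f/σ'_0) = 0.32×7.3/(1+1.08)×log₁₀(129.33/63.834)
    = 1.1231 × 0.30665 = 0.3444 m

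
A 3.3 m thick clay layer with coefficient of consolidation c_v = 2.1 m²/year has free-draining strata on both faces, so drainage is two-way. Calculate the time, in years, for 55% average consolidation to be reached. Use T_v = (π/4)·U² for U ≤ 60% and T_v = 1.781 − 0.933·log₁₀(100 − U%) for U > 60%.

t ≈ 0.308 years

Drainage path length: H_d = H/2 = 1.65 m (double drainage).
U ≤ 60%: T_v = (π/4)·U² = (π/4)×0.55² = 0.23758.
t = T_v·H_d²/c_v = 0.23758×1.65²/2.1 = 0.308 years.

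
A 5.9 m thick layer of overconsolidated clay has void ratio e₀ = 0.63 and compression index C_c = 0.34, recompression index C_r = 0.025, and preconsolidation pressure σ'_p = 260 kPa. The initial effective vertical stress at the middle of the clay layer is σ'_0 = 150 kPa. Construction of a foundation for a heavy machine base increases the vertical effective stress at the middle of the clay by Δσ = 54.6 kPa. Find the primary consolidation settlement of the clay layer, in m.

S_c ≈ 0.0122 m

Final effective stress: σ'_f = 150 + 54.6 = 204.6 kPa.
σ'_f = 204.6 ≤ σ'_p = 260 kPa, so the clay remains overconsolidated and only the recompression index applies:
S_c = C_r·H/(1+e₀)·log₁₀(σ'_f/σ'_0) = 0.025×5.9/1.63×log₁₀(204.6/150)
    = 0.09049 × 0.13481 = 0.0122 m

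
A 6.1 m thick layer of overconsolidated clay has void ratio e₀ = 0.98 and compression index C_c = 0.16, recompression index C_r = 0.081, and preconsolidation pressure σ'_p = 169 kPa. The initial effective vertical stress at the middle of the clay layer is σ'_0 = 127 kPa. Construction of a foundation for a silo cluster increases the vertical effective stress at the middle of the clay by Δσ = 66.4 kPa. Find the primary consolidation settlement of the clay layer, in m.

S_c ≈ 0.0598 m

Final effective stress: σ'_f = 127 + 66.4 = 193.4 kPa.
σ'_f = 193.4 > σ'_p = 169 kPa, so the stress path crosses the preconsolidation pressure — recompression up to σ'_p, then virgin compression beyond:
S_c = H/(1+e₀)·[C_r·log₁₀(σ'_p/σ'_0) + C_c·log₁₀(σ'_f/σ'_p)]
    = 6.1/1.98 × [0.081×log₁₀(169/127) + 0.16×log₁₀(193.4/169)]
    = 3.0808 × [0.010051 + 0.0093712] = 0.05984 m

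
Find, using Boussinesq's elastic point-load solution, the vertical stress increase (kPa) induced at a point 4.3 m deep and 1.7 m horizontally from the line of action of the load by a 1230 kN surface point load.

Δσ_z ≈ 22.1 kPa

Boussinesq vertical stress below a point load on an elastic half-space:
Δσ_z = 3P/(2πz²) · [1 + (r/z)²]^(−5/2)
r/z = 1.7/4.3 = 0.39535; [1+(r/z)²]^(−5/2) = 0.69554.
Δσ_z = 3×1230/(2π×4.3²) × 0.69554 = 31.762 × 0.69554 = 22.09 kPa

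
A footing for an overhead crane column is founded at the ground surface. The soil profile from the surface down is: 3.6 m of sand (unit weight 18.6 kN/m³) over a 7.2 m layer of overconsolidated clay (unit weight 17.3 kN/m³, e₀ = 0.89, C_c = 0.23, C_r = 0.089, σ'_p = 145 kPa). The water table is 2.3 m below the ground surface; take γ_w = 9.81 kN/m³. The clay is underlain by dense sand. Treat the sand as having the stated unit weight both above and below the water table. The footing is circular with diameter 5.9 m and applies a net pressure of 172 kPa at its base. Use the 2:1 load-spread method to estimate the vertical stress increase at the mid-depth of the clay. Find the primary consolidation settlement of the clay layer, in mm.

Mid-depth of clay below the ground surface: z = 3.6 + 7.2/2 = 7.2 m.
Total vertical stress at mid-clay: σ_v = 18.6×3.6 + 17.3×3.6 = 129.24 kPa.
Pore pressure: u = 9.81×(7.2 − 2.3) = 48.069 kPa.
Initial effective stress: σ'_0 = σ_v − u = 129.24 − 48.069 = 81.171 kPa.
Stress increase at mid-clay by the 2:1 spreading method:
Δσ ≈ qD²/(D+z)² = 172×5.9²/(5.9+7.2)² = 34.889 kPa
Final effective stress: σ'_f = 81.171 + 34.889 = 116.06 kPa.
σ'_f = 116.06 ≤ σ'_p = 145 kPa, so the clay remains overconsolidated and only the recompression index applies:
S_c = C_r·H/(1+e₀)·log₁₀(σ'_f/σ'_0) = 0.089×7.2/1.89×log₁₀(116.06/81.171)
    = 0.33905 × 0.15528 = 0.05265 m

S_c ≈ 52.6 mm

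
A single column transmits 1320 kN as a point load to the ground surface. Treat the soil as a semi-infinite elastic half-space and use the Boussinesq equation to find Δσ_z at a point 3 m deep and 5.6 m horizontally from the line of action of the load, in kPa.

Boussinesq vertical stress below a point load on an elastic half-space:
Δσ_z = 3P/(2πz²) · [1 + (r/z)²]^(−5/2)
r/z = 5.6/3 = 1.8667; [1+(r/z)²]^(−5/2) = 0.023482.
Δσ_z = 3×1320/(2π×3²) × 0.023482 = 70.028 × 0.023482 = 1.644 kPa

Δσ_z ≈ 1.64 kPa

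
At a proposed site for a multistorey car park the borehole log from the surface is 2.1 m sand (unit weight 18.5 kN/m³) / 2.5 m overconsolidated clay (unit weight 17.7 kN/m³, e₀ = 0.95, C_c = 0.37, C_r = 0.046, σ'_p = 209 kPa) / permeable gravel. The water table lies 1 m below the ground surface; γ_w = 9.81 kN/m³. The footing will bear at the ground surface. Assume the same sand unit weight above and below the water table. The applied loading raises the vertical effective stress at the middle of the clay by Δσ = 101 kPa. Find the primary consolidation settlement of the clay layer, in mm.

S_c ≈ 33.3 mm

Mid-depth of clay below the ground surface: z = 2.1 + 2.5/2 = 3.35 m.
Total vertical stress at mid-clay: σ_v = 18.5×2.1 + 17.7×1.25 = 60.975 kPa.
Pore pressure: u = 9.81×(3.35 − 1) = 23.054 kPa.
Initial effective stress: σ'_0 = σ_v − u = 60.975 − 23.054 = 37.921 kPa.
Final effective stress: σ'_f = 37.921 + 101 = 138.92 kPa.
σ'_f = 138.92 ≤ σ'_p = 209 kPa, so the clay remains overconsolidated and only the recompression index applies:
S_c = C_r·H/(1+e₀)·log₁₀(σ'_f/σ'_0) = 0.046×2.5/1.95×log₁₀(138.92/37.921)
    = 0.058977 × 0.56388 = 0.03326 m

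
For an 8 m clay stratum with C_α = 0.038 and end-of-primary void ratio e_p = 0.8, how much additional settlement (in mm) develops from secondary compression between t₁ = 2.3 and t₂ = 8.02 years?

S_s ≈ 91.6 mm

Secondary compression: S_s = C_α·H/(1+e_p)·log₁₀(t₂/t₁)
S_s = 0.038×8/(1+0.8)×log₁₀(8.02/2.3)
    = 0.1689 × 0.5424 = 0.09161 m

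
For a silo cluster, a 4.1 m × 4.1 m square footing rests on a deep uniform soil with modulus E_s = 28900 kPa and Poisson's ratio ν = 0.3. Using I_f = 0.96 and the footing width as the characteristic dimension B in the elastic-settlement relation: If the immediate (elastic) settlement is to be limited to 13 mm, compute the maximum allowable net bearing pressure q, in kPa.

q ≈ 105 kPa

S_e = q·B·(1−ν²)/E_s · I_f  ⇒  q = S_e·E_s / (B·(1−ν²)·I_f).
q = 0.013 × 28900 / (4.1 × 0.91 × 0.96) = 104.9 kPa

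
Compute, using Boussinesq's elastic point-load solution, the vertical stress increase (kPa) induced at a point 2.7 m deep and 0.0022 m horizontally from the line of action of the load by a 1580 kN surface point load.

Δσ_z ≈ 103 kPa

Boussinesq vertical stress below a point load on an elastic half-space:
Δσ_z = 3P/(2πz²) · [1 + (r/z)²]^(−5/2)
r/z = 0.0022/2.7 = 0.00081481; [1+(r/z)²]^(−5/2) = 1.
Δσ_z = 3×1580/(2π×2.7²) × 1 = 103.48 × 1 = 103.5 kPa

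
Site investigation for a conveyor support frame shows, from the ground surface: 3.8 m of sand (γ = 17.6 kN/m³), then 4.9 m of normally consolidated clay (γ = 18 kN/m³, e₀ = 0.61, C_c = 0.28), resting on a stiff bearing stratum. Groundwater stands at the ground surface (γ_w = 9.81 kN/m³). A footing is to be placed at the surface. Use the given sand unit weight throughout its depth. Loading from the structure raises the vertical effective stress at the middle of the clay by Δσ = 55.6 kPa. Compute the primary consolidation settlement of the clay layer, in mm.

Mid-depth of clay below the ground surface: z = 3.8 + 4.9/2 = 6.25 m.
Total vertical stress at mid-clay: σ_v = 17.6×3.8 + 18×2.45 = 110.98 kPa.
Pore pressure: u = 9.81×(6.25 − 0) = 61.312 kPa.
Initial effective stress: σ'_0 = σ_v − u = 110.98 − 61.312 = 49.668 kPa.
Final effective stress: σ'_f = σ'_0 + Δσ = 49.668 + 55.6 = 105.27 kPa.
Normally consolidated clay, so the full stress increment lies on the virgin compression line:
S_c = C_c·H/(1+e₀)·log₁₀(σ'_f/σ'_0) = 0.28×4.9/(1+0.61)×log₁₀(105.27/49.668)
    = 0.85217 × 0.32623 = 0.278 m

S_c ≈ 278 mm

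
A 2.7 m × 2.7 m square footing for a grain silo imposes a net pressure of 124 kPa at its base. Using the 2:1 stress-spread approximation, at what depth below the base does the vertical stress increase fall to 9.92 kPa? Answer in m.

2:1 spreading — at depth z the loaded area has grown by z in each plan dimension:
qB²/(B+z)² = Δσ_z ⇒ z = B(√(q/Δσ_z) − 1) = 2.7×(√(124/9.92) − 1) = 6.846 m

z ≈ 6.85 m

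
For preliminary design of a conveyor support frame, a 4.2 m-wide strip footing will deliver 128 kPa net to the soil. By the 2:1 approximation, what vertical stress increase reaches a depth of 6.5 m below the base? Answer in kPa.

By the 2:1 method the load spreads at 1 horizontal : 2 vertical, so at depth z the loaded area has grown by z in each plan dimension:
Δσ = qB/(B+z) = 128×4.2/(4.2+6.5) = 50.243 kPa

Δσ_z ≈ 50.2 kPa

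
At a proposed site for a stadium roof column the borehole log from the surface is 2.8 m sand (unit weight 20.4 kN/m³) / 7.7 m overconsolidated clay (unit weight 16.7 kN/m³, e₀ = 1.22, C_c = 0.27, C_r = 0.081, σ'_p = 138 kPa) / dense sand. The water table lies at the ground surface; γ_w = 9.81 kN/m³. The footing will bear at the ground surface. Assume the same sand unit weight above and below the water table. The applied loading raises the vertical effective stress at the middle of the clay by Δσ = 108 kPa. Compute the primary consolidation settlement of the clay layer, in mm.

Mid-depth of clay below the ground surface: z = 2.8 + 7.7/2 = 6.65 m.
Total vertical stress at mid-clay: σ_v = 20.4×2.8 + 16.7×3.85 = 121.41 kPa.
Pore pressure: u = 9.81×(6.65 − 0) = 65.237 kPa.
Initial effective stress: σ'_0 = σ_v − u = 121.41 − 65.237 = 56.173 kPa.
Final effective stress: σ'_f = 56.173 + 108 = 164.17 kPa.
σ'_f = 164.17 > σ'_p = 138 kPa, so the stress path crosses the preconsolidation pressure — recompression up to σ'_p, then virgin compression beyond:
S_c = H/(1+e₀)·[C_r·log₁₀(σ'_p/σ'_0) + C_c·log₁₀(σ'_f/σ'_p)]
    = 7.7/2.22 × [0.081×log₁₀(138/56.173) + 0.27×log₁₀(164.17/138)]
    = 3.4685 × [0.031618 + 0.020362] = 0.1803 m

S_c ≈ 180 mm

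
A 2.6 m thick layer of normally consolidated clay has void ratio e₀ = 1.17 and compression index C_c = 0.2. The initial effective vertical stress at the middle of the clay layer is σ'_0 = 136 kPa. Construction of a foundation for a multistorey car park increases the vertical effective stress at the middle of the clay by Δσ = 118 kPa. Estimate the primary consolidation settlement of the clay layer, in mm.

Final effective stress: σ'_f = σ'_0 + Δσ = 136 + 118 = 254 kPa.
Normally consolidated clay, so the full stress increment lies on the virgin compression line:
S_c = C_c·H/(1+e₀)·log₁₀(σ'_f/σ'_0) = 0.2×2.6/(1+1.17)×log₁₀(254/136)
    = 0.23963 × 0.27129 = 0.06501 m

S_c ≈ 65 mm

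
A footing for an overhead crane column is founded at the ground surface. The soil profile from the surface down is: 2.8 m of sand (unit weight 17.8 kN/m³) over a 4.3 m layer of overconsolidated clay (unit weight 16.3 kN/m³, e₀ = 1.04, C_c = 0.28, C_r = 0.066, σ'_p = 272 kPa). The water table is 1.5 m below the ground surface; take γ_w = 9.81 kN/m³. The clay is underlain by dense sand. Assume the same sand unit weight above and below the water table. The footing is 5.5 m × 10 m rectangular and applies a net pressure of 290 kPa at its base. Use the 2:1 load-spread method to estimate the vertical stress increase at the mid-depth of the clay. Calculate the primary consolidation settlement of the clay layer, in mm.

S_c ≈ 66.4 mm

Mid-depth of clay below the ground surface: z = 2.8 + 4.3/2 = 4.95 m.
Total vertical stress at mid-clay: σ_v = 17.8×2.8 + 16.3×2.15 = 84.885 kPa.
Pore pressure: u = 9.81×(4.95 − 1.5) = 33.845 kPa.
Initial effective stress: σ'_0 = σ_v − u = 84.885 − 33.845 = 51.04 kPa.
Stress increase at mid-clay by the 2:1 spreading method:
Δσ = qBL/((B+z)(L+z)) = 290×5.5×10/((5.5+4.95)(10+4.95)) = 102.09 kPa
Final effective stress: σ'_f = 51.04 + 102.09 = 153.13 kPa.
σ'_f = 153.13 ≤ σ'_p = 272 kPa, so the clay remains overconsolidated and only the recompression index applies:
S_c = C_r·H/(1+e₀)·log₁₀(σ'_f/σ'_0) = 0.066×4.3/2.04×log₁₀(153.13/51.04)
    = 0.13911 × 0.47715 = 0.06638 m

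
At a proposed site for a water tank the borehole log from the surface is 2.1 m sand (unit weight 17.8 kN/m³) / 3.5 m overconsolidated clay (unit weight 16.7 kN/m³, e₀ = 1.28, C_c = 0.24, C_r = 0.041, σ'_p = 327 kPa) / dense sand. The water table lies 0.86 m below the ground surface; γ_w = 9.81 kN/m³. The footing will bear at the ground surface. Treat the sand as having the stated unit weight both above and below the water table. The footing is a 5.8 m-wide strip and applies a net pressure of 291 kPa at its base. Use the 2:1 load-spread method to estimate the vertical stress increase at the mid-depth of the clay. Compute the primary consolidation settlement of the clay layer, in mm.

Mid-depth of clay below the ground surface: z = 2.1 + 3.5/2 = 3.85 m.
Total vertical stress at mid-clay: σ_v = 17.8×2.1 + 16.7×1.75 = 66.605 kPa.
Pore pressure: u = 9.81×(3.85 − 0.86) = 29.332 kPa.
Initial effective stress: σ'_0 = σ_v − u = 66.605 − 29.332 = 37.273 kPa.
Stress increase at mid-clay by the 2:1 spreading method:
Δσ = qB/(B+z) = 291×5.8/(5.8+3.85) = 174.9 kPa
Final effective stress: σ'_f = 37.273 + 174.9 = 212.17 kPa.
σ'_f = 212.17 ≤ σ'_p = 327 kPa, so the clay remains overconsolidated and only the recompression index applies:
S_c = C_r·H/(1+e₀)·log₁₀(σ'_f/σ'_0) = 0.041×3.5/2.28×log₁₀(212.17/37.273)
    = 0.062939 × 0.75529 = 0.04754 m

S_c ≈ 47.5 mm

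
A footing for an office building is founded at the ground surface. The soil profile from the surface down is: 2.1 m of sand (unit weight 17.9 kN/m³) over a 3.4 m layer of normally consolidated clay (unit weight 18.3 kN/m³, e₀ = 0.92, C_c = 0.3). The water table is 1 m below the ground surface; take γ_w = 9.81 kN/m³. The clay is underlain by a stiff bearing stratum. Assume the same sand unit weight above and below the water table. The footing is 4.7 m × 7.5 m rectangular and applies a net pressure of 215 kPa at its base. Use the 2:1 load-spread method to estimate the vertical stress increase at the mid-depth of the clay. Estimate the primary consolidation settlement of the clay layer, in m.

Mid-depth of clay below the ground surface: z = 2.1 + 3.4/2 = 3.8 m.
Total vertical stress at mid-clay: σ_v = 17.9×2.1 + 18.3×1.7 = 68.7 kPa.
Pore pressure: u = 9.81×(3.8 − 1) = 27.468 kPa.
Initial effective stress: σ'_0 = σ_v − u = 68.7 − 27.468 = 41.232 kPa.
Stress increase at mid-clay by the 2:1 spreading method:
Δσ = qBL/((B+z)(L+z)) = 215×4.7×7.5/((4.7+3.8)(7.5+3.8)) = 78.904 kPa
Final effective stress: σ'_f = σ'_0 + Δσ = 41.232 + 78.904 = 120.14 kPa.
Normally consolidated clay, so the full stress increment lies on the virgin compression line:
S_c = C_c·H/(1+e₀)·log₁₀(σ'_f/σ'_0) = 0.3×3.4/(1+0.92)×log₁₀(120.14/41.232)
    = 0.53125 × 0.46445 = 0.2467 m

S_c ≈ 0.247 m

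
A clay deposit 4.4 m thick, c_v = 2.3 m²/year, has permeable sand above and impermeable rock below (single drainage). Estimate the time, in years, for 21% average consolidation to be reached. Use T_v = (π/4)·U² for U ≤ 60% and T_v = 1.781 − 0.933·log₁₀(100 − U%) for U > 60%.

t ≈ 0.292 years

Drainage path length: H_d = H = 4.4 m (single drainage).
U ≤ 60%: T_v = (π/4)·U² = (π/4)×0.21² = 0.034636.
t = T_v·H_d²/c_v = 0.034636×4.4²/2.3 = 0.2915 years.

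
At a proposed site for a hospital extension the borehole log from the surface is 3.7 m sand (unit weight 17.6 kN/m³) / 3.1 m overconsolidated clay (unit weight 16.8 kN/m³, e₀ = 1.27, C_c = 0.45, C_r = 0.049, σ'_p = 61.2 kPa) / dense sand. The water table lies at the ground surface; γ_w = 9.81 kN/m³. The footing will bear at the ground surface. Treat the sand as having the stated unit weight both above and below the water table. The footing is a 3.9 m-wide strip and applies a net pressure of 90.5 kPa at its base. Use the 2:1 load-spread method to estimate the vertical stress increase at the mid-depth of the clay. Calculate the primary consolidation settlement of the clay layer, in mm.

S_c ≈ 78.1 mm

Mid-depth of clay below the ground surface: z = 3.7 + 3.1/2 = 5.25 m.
Total vertical stress at mid-clay: σ_v = 17.6×3.7 + 16.8×1.55 = 91.16 kPa.
Pore pressure: u = 9.81×(5.25 − 0) = 51.503 kPa.
Initial effective stress: σ'_0 = σ_v − u = 91.16 − 51.503 = 39.657 kPa.
Stress increase at mid-clay by the 2:1 spreading method:
Δσ = qB/(B+z) = 90.5×3.9/(3.9+5.25) = 38.574 kPa
Final effective stress: σ'_f = 39.657 + 38.574 = 78.231 kPa.
σ'_f = 78.231 > σ'_p = 61.2 kPa, so the stress path crosses the preconsolidation pressure — recompression up to σ'_p, then virgin compression beyond:
S_c = H/(1+e₀)·[C_r·log₁₀(σ'_p/σ'_0) + C_c·log₁₀(σ'_f/σ'_p)]
    = 3.1/2.27 × [0.049×log₁₀(61.2/39.657) + 0.45×log₁₀(78.231/61.2)]
    = 1.3656 × [0.0092331 + 0.047982] = 0.07813 m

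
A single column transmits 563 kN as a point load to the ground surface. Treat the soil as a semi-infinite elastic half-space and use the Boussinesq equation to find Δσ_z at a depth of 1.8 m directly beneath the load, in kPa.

Δσ_z ≈ 83 kPa

Boussinesq vertical stress below a point load on an elastic half-space:
Δσ_z = 3P/(2πz²) · [1 + (r/z)²]^(−5/2)
r/z = 0/1.8 = 0; [1+(r/z)²]^(−5/2) = 1.
Δσ_z = 3×563/(2π×1.8²) × 1 = 82.967 × 1 = 82.97 kPa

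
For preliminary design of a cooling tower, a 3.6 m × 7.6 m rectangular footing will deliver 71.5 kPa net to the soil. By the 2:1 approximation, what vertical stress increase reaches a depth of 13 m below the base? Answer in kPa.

By the 2:1 method the load spreads at 1 horizontal : 2 vertical, so at depth z the loaded area has grown by z in each plan dimension:
Δσ = qBL/((B+z)(L+z)) = 71.5×3.6×7.6/((3.6+13)(7.6+13)) = 5.7207 kPa

Δσ_z ≈ 5.72 kPa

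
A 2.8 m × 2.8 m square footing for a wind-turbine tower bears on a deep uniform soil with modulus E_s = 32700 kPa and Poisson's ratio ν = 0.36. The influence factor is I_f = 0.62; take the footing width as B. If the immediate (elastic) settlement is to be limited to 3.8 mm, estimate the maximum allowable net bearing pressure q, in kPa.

q ≈ 82.2 kPa

S_e = q·B·(1−ν²)/E_s · I_f  ⇒  q = S_e·E_s / (B·(1−ν²)·I_f).
q = 0.0038 × 32700 / (2.8 × 0.8704 × 0.62) = 82.24 kPa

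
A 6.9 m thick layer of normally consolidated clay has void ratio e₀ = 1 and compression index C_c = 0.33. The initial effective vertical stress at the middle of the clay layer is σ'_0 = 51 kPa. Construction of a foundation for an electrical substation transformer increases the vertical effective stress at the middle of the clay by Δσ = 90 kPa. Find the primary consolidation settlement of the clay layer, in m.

Final effective stress: σ'_f = σ'_0 + Δσ = 51 + 90 = 141 kPa.
Normally consolidated clay, so the full stress increment lies on the virgin compression line:
S_c = C_c·H/(1+e₀)·log₁₀(σ'_f/σ'_0) = 0.33×6.9/(1+1)×log₁₀(141/51)
    = 1.1385 × 0.44165 = 0.5028 m

S_c ≈ 0.503 m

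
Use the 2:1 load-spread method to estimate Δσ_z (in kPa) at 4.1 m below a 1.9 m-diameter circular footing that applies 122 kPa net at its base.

By the 2:1 method the load spreads at 1 horizontal : 2 vertical, so at depth z the loaded area has grown by z in each plan dimension:
Δσ ≈ qD²/(D+z)² = 122×1.9²/(1.9+4.1)² = 12.234 kPa

Δσ_z ≈ 12.2 kPa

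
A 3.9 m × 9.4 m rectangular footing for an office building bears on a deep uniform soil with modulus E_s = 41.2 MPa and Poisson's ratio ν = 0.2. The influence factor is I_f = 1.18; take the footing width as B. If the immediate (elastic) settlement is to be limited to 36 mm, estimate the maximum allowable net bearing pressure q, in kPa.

q ≈ 336 kPa

E_s = 41.2 MPa = 41200 kPa.
S_e = q·B·(1−ν²)/E_s · I_f  ⇒  q = S_e·E_s / (B·(1−ν²)·I_f).
q = 0.036 × 41200 / (3.9 × 0.96 × 1.18) = 335.7 kPa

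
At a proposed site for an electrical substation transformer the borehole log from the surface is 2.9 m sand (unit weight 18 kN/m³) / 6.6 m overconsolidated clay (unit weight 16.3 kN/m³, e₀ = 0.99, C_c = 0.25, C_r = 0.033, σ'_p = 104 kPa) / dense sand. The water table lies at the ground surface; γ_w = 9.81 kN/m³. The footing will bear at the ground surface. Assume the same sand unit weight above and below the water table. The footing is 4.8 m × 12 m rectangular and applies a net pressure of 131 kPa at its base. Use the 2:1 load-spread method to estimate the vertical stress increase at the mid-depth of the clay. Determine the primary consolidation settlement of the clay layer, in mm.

S_c ≈ 28.8 mm

Mid-depth of clay below the ground surface: z = 2.9 + 6.6/2 = 6.2 m.
Total vertical stress at mid-clay: σ_v = 18×2.9 + 16.3×3.3 = 105.99 kPa.
Pore pressure: u = 9.81×(6.2 − 0) = 60.822 kPa.
Initial effective stress: σ'_0 = σ_v − u = 105.99 − 60.822 = 45.168 kPa.
Stress increase at mid-clay by the 2:1 spreading method:
Δσ = qBL/((B+z)(L+z)) = 131×4.8×12/((4.8+6.2)(12+6.2)) = 37.69 kPa
Final effective stress: σ'_f = 45.168 + 37.69 = 82.858 kPa.
σ'_f = 82.858 ≤ σ'_p = 104 kPa, so the clay remains overconsolidated and only the recompression index applies:
S_c = C_r·H/(1+e₀)·log₁₀(σ'_f/σ'_0) = 0.033×6.6/1.99×log₁₀(82.858/45.168)
    = 0.10945 × 0.2635 = 0.02884 m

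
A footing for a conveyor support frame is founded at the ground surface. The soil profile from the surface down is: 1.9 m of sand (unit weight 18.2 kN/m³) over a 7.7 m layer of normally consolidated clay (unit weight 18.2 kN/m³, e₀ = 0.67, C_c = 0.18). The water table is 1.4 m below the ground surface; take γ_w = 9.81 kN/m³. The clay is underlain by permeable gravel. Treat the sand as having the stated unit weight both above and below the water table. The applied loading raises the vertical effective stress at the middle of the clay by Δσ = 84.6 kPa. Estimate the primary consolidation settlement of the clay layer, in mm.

Mid-depth of clay below the ground surface: z = 1.9 + 7.7/2 = 5.75 m.
Total vertical stress at mid-clay: σ_v = 18.2×1.9 + 18.2×3.85 = 104.65 kPa.
Pore pressure: u = 9.81×(5.75 − 1.4) = 42.673 kPa.
Initial effective stress: σ'_0 = σ_v − u = 104.65 − 42.673 = 61.977 kPa.
Final effective stress: σ'_f = σ'_0 + Δσ = 61.977 + 84.6 = 146.58 kPa.
Normally consolidated clay, so the full stress increment lies on the virgin compression line:
S_c = C_c·H/(1+e₀)·log₁₀(σ'_f/σ'_0) = 0.18×7.7/(1+0.67)×log₁₀(146.58/61.977)
    = 0.82994 × 0.37384 = 0.3103 m

S_c ≈ 310 mm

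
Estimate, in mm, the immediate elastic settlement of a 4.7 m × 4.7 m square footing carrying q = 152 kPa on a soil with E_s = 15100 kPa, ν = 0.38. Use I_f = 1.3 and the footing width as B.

S_e ≈ 52.6 mm

Immediate (elastic) settlement: S_e = q·B·(1−ν²)/E_s · I_f.
S_e = 152 × 4.7 × (1 − 0.38²) / 15100 × 1.3
    = 152 × 4.7 × 0.8556 / 15100 × 1.3
    = 0.05262 m = 52.62 mm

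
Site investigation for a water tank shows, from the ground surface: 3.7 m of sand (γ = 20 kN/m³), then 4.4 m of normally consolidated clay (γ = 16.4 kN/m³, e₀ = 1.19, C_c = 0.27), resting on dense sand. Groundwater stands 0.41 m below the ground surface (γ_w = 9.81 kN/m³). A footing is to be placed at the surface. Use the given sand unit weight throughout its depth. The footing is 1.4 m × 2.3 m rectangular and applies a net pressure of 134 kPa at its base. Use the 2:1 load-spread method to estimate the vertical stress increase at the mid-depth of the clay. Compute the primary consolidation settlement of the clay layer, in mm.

Mid-depth of clay below the ground surface: z = 3.7 + 4.4/2 = 5.9 m.
Total vertical stress at mid-clay: σ_v = 20×3.7 + 16.4×2.2 = 110.08 kPa.
Pore pressure: u = 9.81×(5.9 − 0.41) = 53.857 kPa.
Initial effective stress: σ'_0 = σ_v − u = 110.08 − 53.857 = 56.223 kPa.
Stress increase at mid-clay by the 2:1 spreading method:
Δσ = qBL/((B+z)(L+z)) = 134×1.4×2.3/((1.4+5.9)(2.3+5.9)) = 7.2082 kPa
Final effective stress: σ'_f = σ'_0 + Δσ = 56.223 + 7.2082 = 63.431 kPa.
Normally consolidated clay, so the full stress increment lies on the virgin compression line:
S_c = C_c·H/(1+e₀)·log₁₀(σ'_f/σ'_0) = 0.27×4.4/(1+1.19)×log₁₀(63.431/56.223)
    = 0.54247 × 0.052388 = 0.02842 m

S_c ≈ 28.4 mm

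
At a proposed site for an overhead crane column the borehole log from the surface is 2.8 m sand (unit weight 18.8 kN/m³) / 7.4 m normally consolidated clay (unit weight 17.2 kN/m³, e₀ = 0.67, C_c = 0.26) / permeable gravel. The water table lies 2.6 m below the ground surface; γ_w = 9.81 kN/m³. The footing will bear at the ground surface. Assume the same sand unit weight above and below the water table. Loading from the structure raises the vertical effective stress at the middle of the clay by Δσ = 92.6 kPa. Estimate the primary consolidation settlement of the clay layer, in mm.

S_c ≈ 392 mm

Mid-depth of clay below the ground surface: z = 2.8 + 7.4/2 = 6.5 m.
Total vertical stress at mid-clay: σ_v = 18.8×2.8 + 17.2×3.7 = 116.28 kPa.
Pore pressure: u = 9.81×(6.5 − 2.6) = 38.259 kPa.
Initial effective stress: σ'_0 = σ_v − u = 116.28 − 38.259 = 78.021 kPa.
Final effective stress: σ'_f = σ'_0 + Δσ = 78.021 + 92.6 = 170.62 kPa.
Normally consolidated clay, so the full stress increment lies on the virgin compression line:
S_c = C_c·H/(1+e₀)·log₁₀(σ'_f/σ'_0) = 0.26×7.4/(1+0.67)×log₁₀(170.62/78.021)
    = 1.1521 × 0.33982 = 0.3915 m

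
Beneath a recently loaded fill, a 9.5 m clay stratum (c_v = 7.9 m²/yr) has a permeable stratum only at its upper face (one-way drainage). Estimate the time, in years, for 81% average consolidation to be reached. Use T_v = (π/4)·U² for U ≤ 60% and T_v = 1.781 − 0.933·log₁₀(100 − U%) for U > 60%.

t ≈ 6.72 years

Drainage path length: H_d = H = 9.5 m (single drainage).
U > 60%: T_v = 1.781 − 0.933·log₁₀(100 − 81) = 0.58792.
t = T_v·H_d²/c_v = 0.58792×9.5²/7.9 = 6.716 years.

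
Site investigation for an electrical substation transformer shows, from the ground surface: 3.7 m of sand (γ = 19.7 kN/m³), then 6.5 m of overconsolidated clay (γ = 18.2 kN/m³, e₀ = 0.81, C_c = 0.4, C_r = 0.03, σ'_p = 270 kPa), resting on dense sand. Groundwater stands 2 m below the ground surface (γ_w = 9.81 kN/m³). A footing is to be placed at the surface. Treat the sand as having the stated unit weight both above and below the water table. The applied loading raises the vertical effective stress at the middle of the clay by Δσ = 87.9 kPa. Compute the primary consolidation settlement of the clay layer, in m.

S_c ≈ 0.0337 m

Mid-depth of clay below the ground surface: z = 3.7 + 6.5/2 = 6.95 m.
Total vertical stress at mid-clay: σ_v = 19.7×3.7 + 18.2×3.25 = 132.04 kPa.
Pore pressure: u = 9.81×(6.95 − 2) = 48.56 kPa.
Initial effective stress: σ'_0 = σ_v − u = 132.04 − 48.56 = 83.48 kPa.
Final effective stress: σ'_f = 83.48 + 87.9 = 171.38 kPa.
σ'_f = 171.38 ≤ σ'_p = 270 kPa, so the clay remains overconsolidated and only the recompression index applies:
S_c = C_r·H/(1+e₀)·log₁₀(σ'_f/σ'_0) = 0.03×6.5/1.81×log₁₀(171.38/83.48)
    = 0.10774 × 0.31238 = 0.03365 m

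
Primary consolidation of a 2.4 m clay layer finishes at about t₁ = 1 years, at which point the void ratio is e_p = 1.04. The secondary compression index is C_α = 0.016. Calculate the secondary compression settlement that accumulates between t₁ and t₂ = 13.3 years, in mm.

S_s ≈ 21.2 mm

Secondary compression: S_s = C_α·H/(1+e_p)·log₁₀(t₂/t₁)
S_s = 0.016×2.4/(1+1.04)×log₁₀(13.3/1)
    = 0.01882 × 1.124 = 0.02115 m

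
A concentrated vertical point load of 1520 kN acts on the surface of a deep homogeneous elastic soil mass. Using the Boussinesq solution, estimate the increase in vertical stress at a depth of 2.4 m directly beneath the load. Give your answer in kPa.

Boussinesq vertical stress below a point load on an elastic half-space:
Δσ_z = 3P/(2πz²) · [1 + (r/z)²]^(−5/2)
r/z = 0/2.4 = 0; [1+(r/z)²]^(−5/2) = 1.
Δσ_z = 3×1520/(2π×2.4²) × 1 = 126 × 1 = 126 kPa

Δσ_z ≈ 126 kPa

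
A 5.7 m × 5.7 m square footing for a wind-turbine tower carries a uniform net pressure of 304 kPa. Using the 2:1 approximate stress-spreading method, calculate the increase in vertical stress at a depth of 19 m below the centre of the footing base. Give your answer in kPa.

Δσ_z ≈ 16.2 kPa

By the 2:1 method the load spreads at 1 horizontal : 2 vertical, so at depth z the loaded area has grown by z in each plan dimension:
Δσ = qBL/((B+z)(L+z)) = 304×5.7×5.7/((5.7+19)(5.7+19)) = 16.189 kPa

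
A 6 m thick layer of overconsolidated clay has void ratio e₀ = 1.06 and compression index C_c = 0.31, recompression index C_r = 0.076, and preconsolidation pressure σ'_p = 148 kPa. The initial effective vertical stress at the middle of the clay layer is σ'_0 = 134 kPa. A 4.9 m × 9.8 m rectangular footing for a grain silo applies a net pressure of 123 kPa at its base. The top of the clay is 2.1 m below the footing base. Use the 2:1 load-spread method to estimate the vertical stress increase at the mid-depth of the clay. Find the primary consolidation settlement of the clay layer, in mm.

S_c ≈ 72.2 mm

Mid-depth of clay below the footing base: z = 2.1 + 6/2 = 5.1 m.
Stress increase at mid-clay by the 2:1 spreading method:
Δσ = qBL/((B+z)(L+z)) = 123×4.9×9.8/((4.9+5.1)(9.8+5.1)) = 39.641 kPa
Final effective stress: σ'_f = 134 + 39.641 = 173.64 kPa.
σ'_f = 173.64 > σ'_p = 148 kPa, so the stress path crosses the preconsolidation pressure — recompression up to σ'_p, then virgin compression beyond:
S_c = H/(1+e₀)·[C_r·log₁₀(σ'_p/σ'_0) + C_c·log₁₀(σ'_f/σ'_p)]
    = 6/2.06 × [0.076×log₁₀(148/134) + 0.31×log₁₀(173.64/148)]
    = 2.9126 × [0.0032799 + 0.02151] = 0.0722 m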